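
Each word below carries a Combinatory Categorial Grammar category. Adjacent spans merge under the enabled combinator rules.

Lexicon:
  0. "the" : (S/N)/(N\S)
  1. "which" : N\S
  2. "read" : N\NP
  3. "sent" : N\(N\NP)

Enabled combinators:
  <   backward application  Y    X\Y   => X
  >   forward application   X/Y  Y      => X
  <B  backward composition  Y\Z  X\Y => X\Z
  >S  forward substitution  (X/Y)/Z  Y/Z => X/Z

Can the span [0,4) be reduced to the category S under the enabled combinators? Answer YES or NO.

YES

[0,4] S   >
  [0,2] S/N   >
    [0,1] "the" : (S/N)/(N\S)
    [1,2] "which" : N\S
  [2,4] N   <
    [2,3] "read" : N\NP
    [3,4] "sent" : N\(N\NP)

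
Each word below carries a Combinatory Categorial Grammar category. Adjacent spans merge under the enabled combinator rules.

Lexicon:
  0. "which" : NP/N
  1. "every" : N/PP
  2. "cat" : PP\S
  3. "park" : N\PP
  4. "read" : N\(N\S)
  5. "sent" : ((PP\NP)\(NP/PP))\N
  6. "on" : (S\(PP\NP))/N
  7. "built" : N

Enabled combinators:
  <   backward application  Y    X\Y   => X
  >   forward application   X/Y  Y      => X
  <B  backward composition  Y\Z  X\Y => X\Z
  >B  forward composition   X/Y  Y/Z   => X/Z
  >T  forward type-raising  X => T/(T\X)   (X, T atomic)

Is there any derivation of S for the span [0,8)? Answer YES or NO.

YES

[0,8] S   <
  [0,6] PP\NP   <
    [0,2] NP/PP   >B
      [0,1] "which" : NP/N
      [1,2] "every" : N/PP
    [2,6] (PP\NP)\(NP/PP)   <
      [2,5] N   <
        [2,4] N\S   <B
          [2,3] "cat" : PP\S
          [3,4] "park" : N\PP
        [4,5] "read" : N\(N\S)
      [5,6] "sent" : ((PP\NP)\(NP/PP))\N
  [6,8] S\(PP\NP)   >
    [6,7] "on" : (S\(PP\NP))/N
    [7,8] "built" : N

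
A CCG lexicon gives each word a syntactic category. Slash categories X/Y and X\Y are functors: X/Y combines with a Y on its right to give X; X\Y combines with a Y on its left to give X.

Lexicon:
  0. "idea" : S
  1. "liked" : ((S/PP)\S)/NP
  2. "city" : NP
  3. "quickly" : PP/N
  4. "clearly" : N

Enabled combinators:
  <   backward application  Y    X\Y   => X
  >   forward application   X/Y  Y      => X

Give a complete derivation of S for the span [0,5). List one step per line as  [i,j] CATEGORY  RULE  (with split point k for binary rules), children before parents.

[0,5] S   >
  [0,3] S/PP   <
    [0,1] "idea" : S
    [1,3] (S/PP)\S   >
      [1,2] "liked" : ((S/PP)\S)/NP
      [2,3] "city" : NP
  [3,5] PP   >
    [3,4] "quickly" : PP/N
    [4,5] "clearly" : N

[0,1] S  lex  "idea"
[1,2] ((S/PP)\S)/NP  lex  "liked"
[2,3] NP  lex  "city"
[1,3] (S/PP)\S  >  k=2
[0,3] S/PP  <  k=1
[3,4] PP/N  lex  "quickly"
[4,5] N  lex  "clearly"
[3,5] PP  >  k=4
[0,5] S  >  k=3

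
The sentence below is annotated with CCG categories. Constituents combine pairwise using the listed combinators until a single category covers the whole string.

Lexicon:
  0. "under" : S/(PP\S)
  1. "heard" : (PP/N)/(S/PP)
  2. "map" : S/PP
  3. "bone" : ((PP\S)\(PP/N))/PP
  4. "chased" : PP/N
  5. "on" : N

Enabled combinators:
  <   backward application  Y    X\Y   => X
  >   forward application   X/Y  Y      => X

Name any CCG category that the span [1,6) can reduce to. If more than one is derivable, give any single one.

[0,6] S   >
  [0,1] "under" : S/(PP\S)
  [1,6] PP\S   <
    [1,3] PP/N   >
      [1,2] "heard" : (PP/N)/(S/PP)
      [2,3] "map" : S/PP
    [3,6] (PP\S)\(PP/N)   >
      [3,4] "bone" : ((PP\S)\(PP/N))/PP
      [4,6] PP   >
        [4,5] "chased" : PP/N
        [5,6] "on" : N

PP\S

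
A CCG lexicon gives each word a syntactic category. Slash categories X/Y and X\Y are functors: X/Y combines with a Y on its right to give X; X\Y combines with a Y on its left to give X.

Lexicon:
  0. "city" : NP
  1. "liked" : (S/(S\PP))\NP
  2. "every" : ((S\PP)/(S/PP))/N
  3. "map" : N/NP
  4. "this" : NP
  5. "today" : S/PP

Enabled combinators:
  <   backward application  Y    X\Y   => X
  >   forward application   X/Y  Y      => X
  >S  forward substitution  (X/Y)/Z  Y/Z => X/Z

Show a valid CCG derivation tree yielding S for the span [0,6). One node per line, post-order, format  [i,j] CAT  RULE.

[0,6] S   >
  [0,2] S/(S\PP)   <
    [0,1] "city" : NP
    [1,2] "liked" : (S/(S\PP))\NP
  [2,6] S\PP   >
    [2,5] (S\PP)/(S/PP)   >
      [2,3] "every" : ((S\PP)/(S/PP))/N
      [3,5] N   >
        [3,4] "map" : N/NP
        [4,5] "this" : NP
    [5,6] "today" : S/PP

[0,1] NP  lex  "city"
[1,2] (S/(S\PP))\NP  lex  "liked"
[0,2] S/(S\PP)  <  k=1
[2,3] ((S\PP)/(S/PP))/N  lex  "every"
[3,4] N/NP  lex  "map"
[4,5] NP  lex  "this"
[3,5] N  >  k=4
[2,5] (S\PP)/(S/PP)  >  k=3
[5,6] S/PP  lex  "today"
[2,6] S\PP  >  k=5
[0,6] S  >  k=2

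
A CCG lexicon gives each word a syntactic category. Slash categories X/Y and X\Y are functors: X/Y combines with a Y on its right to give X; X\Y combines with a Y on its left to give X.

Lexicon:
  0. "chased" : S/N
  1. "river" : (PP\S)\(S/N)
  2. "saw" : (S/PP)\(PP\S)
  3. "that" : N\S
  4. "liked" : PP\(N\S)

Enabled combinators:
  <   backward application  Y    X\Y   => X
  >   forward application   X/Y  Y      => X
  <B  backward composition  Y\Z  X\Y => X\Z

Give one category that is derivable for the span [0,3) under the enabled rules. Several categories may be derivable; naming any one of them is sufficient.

S/PP

[0,5] S   >
  [0,3] S/PP   <
    [0,2] PP\S   <
      [0,1] "chased" : S/N
      [1,2] "river" : (PP\S)\(S/N)
    [2,3] "saw" : (S/PP)\(PP\S)
  [3,5] PP   <
    [3,4] "that" : N\S
    [4,5] "liked" : PP\(N\S)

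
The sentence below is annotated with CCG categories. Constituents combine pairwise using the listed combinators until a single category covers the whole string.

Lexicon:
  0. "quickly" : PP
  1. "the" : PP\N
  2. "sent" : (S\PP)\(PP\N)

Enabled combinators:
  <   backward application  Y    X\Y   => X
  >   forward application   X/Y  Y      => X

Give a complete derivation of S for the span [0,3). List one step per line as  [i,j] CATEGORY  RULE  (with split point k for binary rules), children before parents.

[0,1] PP  lex  "quickly"
[1,2] PP\N  lex  "the"
[2,3] (S\PP)\(PP\N)  lex  "sent"
[1,3] S\PP  <  k=2
[0,3] S  <  k=1

[0,3] S   <
  [0,1] "quickly" : PP
  [1,3] S\PP   <
    [1,2] "the" : PP\N
    [2,3] "sent" : (S\PP)\(PP\N)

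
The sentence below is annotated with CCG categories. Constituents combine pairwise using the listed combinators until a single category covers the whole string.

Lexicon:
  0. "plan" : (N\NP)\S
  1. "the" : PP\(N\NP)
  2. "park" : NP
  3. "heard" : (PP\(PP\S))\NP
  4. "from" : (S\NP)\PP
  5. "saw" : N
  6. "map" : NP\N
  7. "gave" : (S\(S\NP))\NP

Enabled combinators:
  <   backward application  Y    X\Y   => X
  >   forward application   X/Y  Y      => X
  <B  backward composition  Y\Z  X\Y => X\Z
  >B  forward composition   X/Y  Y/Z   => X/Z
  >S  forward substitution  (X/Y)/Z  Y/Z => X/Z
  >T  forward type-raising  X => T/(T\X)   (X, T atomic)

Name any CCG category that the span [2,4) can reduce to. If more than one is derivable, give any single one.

[0,8] S   <
  [0,5] S\NP   <
    [0,4] PP   <
      [0,2] PP\S   <B
        [0,1] "plan" : (N\NP)\S
        [1,2] "the" : PP\(N\NP)
      [2,4] PP\(PP\S)   <
        [2,3] "park" : NP
        [3,4] "heard" : (PP\(PP\S))\NP
    [4,5] "from" : (S\NP)\PP
  [5,8] S\(S\NP)   <
    [5,7] NP   <
      [5,6] "saw" : N
      [6,7] "map" : NP\N
    [7,8] "gave" : (S\(S\NP))\NP

PP\(PP\S)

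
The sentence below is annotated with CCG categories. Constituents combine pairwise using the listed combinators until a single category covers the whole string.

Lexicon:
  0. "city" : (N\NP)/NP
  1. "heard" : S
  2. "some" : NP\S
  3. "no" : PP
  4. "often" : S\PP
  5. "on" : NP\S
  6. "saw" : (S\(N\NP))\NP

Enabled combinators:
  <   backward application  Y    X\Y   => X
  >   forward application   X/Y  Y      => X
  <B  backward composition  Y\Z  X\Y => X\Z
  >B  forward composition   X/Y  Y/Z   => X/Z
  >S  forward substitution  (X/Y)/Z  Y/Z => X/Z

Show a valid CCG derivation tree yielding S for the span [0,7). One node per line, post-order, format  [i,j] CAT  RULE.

[0,7] S   <
  [0,3] N\NP   >
    [0,1] "city" : (N\NP)/NP
    [1,3] NP   <
      [1,2] "heard" : S
      [2,3] "some" : NP\S
  [3,7] S\(N\NP)   <
    [3,6] NP   <
      [3,5] S   <
        [3,4] "no" : PP
        [4,5] "often" : S\PP
      [5,6] "on" : NP\S
    [6,7] "saw" : (S\(N\NP))\NP

[0,1] (N\NP)/NP  lex  "city"
[1,2] S  lex  "heard"
[2,3] NP\S  lex  "some"
[1,3] NP  <  k=2
[0,3] N\NP  >  k=1
[3,4] PP  lex  "no"
[4,5] S\PP  lex  "often"
[3,5] S  <  k=4
[5,6] NP\S  lex  "on"
[3,6] NP  <  k=5
[6,7] (S\(N\NP))\NP  lex  "saw"
[3,7] S\(N\NP)  <  k=6
[0,7] S  <  k=3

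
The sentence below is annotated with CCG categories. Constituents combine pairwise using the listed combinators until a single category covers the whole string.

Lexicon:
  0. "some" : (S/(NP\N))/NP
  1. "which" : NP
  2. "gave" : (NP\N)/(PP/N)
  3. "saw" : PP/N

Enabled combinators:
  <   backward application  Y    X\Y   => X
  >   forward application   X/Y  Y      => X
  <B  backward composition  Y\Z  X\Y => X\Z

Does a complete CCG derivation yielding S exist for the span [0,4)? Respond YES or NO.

[0,4] S   >
  [0,2] S/(NP\N)   >
    [0,1] "some" : (S/(NP\N))/NP
    [1,2] "which" : NP
  [2,4] NP\N   >
    [2,3] "gave" : (NP\N)/(PP/N)
    [3,4] "saw" : PP/N

YES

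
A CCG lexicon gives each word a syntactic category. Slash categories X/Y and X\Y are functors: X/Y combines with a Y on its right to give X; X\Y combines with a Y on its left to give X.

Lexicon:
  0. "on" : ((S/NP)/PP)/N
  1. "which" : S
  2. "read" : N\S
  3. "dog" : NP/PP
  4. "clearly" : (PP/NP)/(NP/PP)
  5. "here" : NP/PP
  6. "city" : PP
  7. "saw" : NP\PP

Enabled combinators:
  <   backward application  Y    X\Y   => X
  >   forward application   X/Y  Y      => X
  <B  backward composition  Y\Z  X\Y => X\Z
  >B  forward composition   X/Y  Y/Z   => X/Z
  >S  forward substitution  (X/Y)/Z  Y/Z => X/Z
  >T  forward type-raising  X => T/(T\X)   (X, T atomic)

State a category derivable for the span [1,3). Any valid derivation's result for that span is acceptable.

N

[0,8] S   >
  [0,4] S/PP   >S
    [0,3] (S/NP)/PP   >
      [0,1] "on" : ((S/NP)/PP)/N
      [1,3] N   >
        [1,2] N/(N\S)   >T
          [1,2] "which" : S
        [2,3] "read" : N\S
    [3,4] "dog" : NP/PP
  [4,8] PP   >
    [4,6] PP/NP   >
      [4,5] "clearly" : (PP/NP)/(NP/PP)
      [5,6] "here" : NP/PP
    [6,8] NP   <
      [6,7] "city" : PP
      [7,8] "saw" : NP\PP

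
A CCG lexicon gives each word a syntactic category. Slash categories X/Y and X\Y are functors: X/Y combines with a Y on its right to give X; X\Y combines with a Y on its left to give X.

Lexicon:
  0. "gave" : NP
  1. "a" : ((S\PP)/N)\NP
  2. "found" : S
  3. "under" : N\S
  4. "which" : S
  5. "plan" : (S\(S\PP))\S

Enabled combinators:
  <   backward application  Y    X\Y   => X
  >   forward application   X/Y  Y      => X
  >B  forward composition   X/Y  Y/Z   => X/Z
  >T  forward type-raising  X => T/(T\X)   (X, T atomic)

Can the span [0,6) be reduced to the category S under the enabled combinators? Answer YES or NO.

[0,6] S   <
  [0,4] S\PP   >
    [0,2] (S\PP)/N   <
      [0,1] "gave" : NP
      [1,2] "a" : ((S\PP)/N)\NP
    [2,4] N   <
      [2,3] "found" : S
      [3,4] "under" : N\S
  [4,6] S\(S\PP)   <
    [4,5] "which" : S
    [5,6] "plan" : (S\(S\PP))\S

YES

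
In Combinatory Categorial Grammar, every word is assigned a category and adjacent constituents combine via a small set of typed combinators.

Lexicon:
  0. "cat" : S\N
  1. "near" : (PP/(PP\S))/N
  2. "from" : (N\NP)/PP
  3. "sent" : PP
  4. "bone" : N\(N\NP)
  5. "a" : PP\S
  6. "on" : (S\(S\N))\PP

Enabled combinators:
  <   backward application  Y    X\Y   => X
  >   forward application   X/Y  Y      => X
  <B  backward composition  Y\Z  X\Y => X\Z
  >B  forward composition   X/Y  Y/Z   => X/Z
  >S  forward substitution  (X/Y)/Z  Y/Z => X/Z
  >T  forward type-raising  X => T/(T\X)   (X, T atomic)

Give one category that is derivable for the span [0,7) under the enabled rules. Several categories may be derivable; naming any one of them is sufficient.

[0,7] S   <
  [0,1] "cat" : S\N
  [1,7] S\(S\N)   <
    [1,6] PP   >
      [1,5] PP/(PP\S)   >
        [1,2] "near" : (PP/(PP\S))/N
        [2,5] N   <
          [2,4] N\NP   >
            [2,3] "from" : (N\NP)/PP
            [3,4] "sent" : PP
          [4,5] "bone" : N\(N\NP)
      [5,6] "a" : PP\S
    [6,7] "on" : (S\(S\N))\PP

S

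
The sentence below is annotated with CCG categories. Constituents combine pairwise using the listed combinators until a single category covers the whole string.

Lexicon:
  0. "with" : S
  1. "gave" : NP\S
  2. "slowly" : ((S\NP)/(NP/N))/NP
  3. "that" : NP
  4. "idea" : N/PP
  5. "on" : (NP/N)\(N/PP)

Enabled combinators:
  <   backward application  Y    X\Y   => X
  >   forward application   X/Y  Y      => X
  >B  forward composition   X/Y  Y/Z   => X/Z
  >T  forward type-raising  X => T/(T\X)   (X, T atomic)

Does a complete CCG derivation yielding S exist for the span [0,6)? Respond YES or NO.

YES

[0,6] S   <
  [0,2] NP   <
    [0,1] "with" : S
    [1,2] "gave" : NP\S
  [2,6] S\NP   >
    [2,4] (S\NP)/(NP/N)   >
      [2,3] "slowly" : ((S\NP)/(NP/N))/NP
      [3,4] "that" : NP
    [4,6] NP/N   <
      [4,5] "idea" : N/PP
      [5,6] "on" : (NP/N)\(N/PP)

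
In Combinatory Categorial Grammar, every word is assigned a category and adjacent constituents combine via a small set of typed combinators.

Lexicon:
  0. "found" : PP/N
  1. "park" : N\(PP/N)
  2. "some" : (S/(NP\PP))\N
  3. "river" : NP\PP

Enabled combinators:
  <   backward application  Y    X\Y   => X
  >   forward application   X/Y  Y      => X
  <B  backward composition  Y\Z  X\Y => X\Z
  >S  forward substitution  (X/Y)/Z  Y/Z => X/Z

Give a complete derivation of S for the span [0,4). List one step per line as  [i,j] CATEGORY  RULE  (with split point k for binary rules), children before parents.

[0,1] PP/N  lex  "found"
[1,2] N\(PP/N)  lex  "park"
[0,2] N  <  k=1
[2,3] (S/(NP\PP))\N  lex  "some"
[0,3] S/(NP\PP)  <  k=2
[3,4] NP\PP  lex  "river"
[0,4] S  >  k=3

[0,4] S   >
  [0,3] S/(NP\PP)   <
    [0,2] N   <
      [0,1] "found" : PP/N
      [1,2] "park" : N\(PP/N)
    [2,3] "some" : (S/(NP\PP))\N
  [3,4] "river" : NP\PP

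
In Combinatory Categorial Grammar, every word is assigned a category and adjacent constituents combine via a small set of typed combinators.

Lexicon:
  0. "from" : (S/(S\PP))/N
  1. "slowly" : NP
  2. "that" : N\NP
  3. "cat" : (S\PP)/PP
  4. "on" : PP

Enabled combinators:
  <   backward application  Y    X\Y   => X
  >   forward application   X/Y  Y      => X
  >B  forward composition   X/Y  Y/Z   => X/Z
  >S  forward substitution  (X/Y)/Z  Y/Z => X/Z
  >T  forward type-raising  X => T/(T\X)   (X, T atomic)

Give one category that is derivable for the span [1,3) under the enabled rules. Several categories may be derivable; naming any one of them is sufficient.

N

[0,5] S   >
  [0,3] S/(S\PP)   >
    [0,1] "from" : (S/(S\PP))/N
    [1,3] N   <
      [1,2] "slowly" : NP
      [2,3] "that" : N\NP
  [3,5] S\PP   >
    [3,4] "cat" : (S\PP)/PP
    [4,5] "on" : PP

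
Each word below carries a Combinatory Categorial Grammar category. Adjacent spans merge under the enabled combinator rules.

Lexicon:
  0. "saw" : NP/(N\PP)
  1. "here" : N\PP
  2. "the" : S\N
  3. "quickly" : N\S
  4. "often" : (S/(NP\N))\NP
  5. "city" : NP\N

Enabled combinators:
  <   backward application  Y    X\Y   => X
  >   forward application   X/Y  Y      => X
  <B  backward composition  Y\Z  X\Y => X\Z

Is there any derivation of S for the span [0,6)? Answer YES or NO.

[0,6] S   >
  [0,5] S/(NP\N)   <
    [0,4] NP   >
      [0,1] "saw" : NP/(N\PP)
      [1,4] N\PP   <B
        [1,3] S\PP   <B
          [1,2] "here" : N\PP
          [2,3] "the" : S\N
        [3,4] "quickly" : N\S
    [4,5] "often" : (S/(NP\N))\NP
  [5,6] "city" : NP\N

YES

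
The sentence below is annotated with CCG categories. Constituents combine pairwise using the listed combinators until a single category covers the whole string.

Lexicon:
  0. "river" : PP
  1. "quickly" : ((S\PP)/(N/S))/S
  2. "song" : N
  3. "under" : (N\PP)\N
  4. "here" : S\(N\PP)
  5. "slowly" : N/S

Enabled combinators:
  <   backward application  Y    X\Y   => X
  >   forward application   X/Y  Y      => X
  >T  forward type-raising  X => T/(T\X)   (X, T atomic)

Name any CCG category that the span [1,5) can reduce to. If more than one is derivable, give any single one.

(S\PP)/(N/S)

[0,6] S   >
  [0,1] S/(S\PP)   >T
    [0,1] "river" : PP
  [1,6] S\PP   >
    [1,5] (S\PP)/(N/S)   >
      [1,2] "quickly" : ((S\PP)/(N/S))/S
      [2,5] S   <
        [2,4] N\PP   <
          [2,3] "song" : N
          [3,4] "under" : (N\PP)\N
        [4,5] "here" : S\(N\PP)
    [5,6] "slowly" : N/S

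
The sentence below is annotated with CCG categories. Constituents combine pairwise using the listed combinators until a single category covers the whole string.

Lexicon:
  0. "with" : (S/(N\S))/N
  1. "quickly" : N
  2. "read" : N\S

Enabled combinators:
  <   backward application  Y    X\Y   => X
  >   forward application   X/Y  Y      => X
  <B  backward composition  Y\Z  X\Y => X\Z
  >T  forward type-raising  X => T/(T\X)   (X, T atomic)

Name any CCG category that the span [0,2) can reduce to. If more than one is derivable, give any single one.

[0,3] S   >
  [0,2] S/(N\S)   >
    [0,1] "with" : (S/(N\S))/N
    [1,2] "quickly" : N
  [2,3] "read" : N\S

S/(N\S)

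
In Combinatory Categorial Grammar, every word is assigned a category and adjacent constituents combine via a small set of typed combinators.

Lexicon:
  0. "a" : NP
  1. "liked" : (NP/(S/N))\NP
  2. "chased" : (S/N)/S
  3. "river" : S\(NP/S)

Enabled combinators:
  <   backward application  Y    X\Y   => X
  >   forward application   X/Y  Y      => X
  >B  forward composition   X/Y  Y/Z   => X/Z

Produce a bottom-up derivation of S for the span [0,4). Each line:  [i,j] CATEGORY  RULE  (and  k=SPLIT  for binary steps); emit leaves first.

[0,1] NP  lex  "a"
[1,2] (NP/(S/N))\NP  lex  "liked"
[0,2] NP/(S/N)  <  k=1
[2,3] (S/N)/S  lex  "chased"
[0,3] NP/S  >B  k=2
[3,4] S\(NP/S)  lex  "river"
[0,4] S  <  k=3

[0,4] S   <
  [0,3] NP/S   >B
    [0,2] NP/(S/N)   <
      [0,1] "a" : NP
      [1,2] "liked" : (NP/(S/N))\NP
    [2,3] "chased" : (S/N)/S
  [3,4] "river" : S\(NP/S)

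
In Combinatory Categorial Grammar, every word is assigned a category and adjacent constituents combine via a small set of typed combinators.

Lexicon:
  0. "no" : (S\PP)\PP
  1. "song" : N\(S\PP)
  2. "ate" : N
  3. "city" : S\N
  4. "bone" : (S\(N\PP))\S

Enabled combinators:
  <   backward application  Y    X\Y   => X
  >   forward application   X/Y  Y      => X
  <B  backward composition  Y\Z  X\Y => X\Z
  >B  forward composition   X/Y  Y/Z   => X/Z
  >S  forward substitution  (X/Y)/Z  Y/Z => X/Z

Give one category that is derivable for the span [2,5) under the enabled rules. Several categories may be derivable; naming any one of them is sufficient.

S\(N\PP)

[0,5] S   <
  [0,2] N\PP   <B
    [0,1] "no" : (S\PP)\PP
    [1,2] "song" : N\(S\PP)
  [2,5] S\(N\PP)   <
    [2,4] S   <
      [2,3] "ate" : N
      [3,4] "city" : S\N
    [4,5] "bone" : (S\(N\PP))\S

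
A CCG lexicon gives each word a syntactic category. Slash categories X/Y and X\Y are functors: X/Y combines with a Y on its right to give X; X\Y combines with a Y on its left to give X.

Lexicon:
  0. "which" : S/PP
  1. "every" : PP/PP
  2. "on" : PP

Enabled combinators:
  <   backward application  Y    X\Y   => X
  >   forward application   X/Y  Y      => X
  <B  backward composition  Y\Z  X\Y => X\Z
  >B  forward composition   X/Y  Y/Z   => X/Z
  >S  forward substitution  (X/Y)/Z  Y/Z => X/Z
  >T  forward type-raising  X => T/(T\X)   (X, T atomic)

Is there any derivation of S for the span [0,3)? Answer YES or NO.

[0,3] S   >
  [0,2] S/PP   >B
    [0,1] "which" : S/PP
    [1,2] "every" : PP/PP
  [2,3] "on" : PP

YES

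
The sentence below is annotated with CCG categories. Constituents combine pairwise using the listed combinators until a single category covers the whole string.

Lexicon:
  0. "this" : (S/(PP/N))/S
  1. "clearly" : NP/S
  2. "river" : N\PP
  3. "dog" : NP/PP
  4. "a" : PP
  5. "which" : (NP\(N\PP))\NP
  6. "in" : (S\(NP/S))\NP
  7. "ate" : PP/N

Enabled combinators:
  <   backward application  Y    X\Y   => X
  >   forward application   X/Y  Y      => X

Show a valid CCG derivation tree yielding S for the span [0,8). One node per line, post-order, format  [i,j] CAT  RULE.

[0,1] (S/(PP/N))/S  lex  "this"
[1,2] NP/S  lex  "clearly"
[2,3] N\PP  lex  "river"
[3,4] NP/PP  lex  "dog"
[4,5] PP  lex  "a"
[3,5] NP  >  k=4
[5,6] (NP\(N\PP))\NP  lex  "which"
[3,6] NP\(N\PP)  <  k=5
[2,6] NP  <  k=3
[6,7] (S\(NP/S))\NP  lex  "in"
[2,7] S\(NP/S)  <  k=6
[1,7] S  <  k=2
[0,7] S/(PP/N)  >  k=1
[7,8] PP/N  lex  "ate"
[0,8] S  >  k=7

[0,8] S   >
  [0,7] S/(PP/N)   >
    [0,1] "this" : (S/(PP/N))/S
    [1,7] S   <
      [1,2] "clearly" : NP/S
      [2,7] S\(NP/S)   <
        [2,6] NP   <
          [2,3] "river" : N\PP
          [3,6] NP\(N\PP)   <
            [3,5] NP   >
              [3,4] "dog" : NP/PP
              [4,5] "a" : PP
            [5,6] "which" : (NP\(N\PP))\NP
        [6,7] "in" : (S\(NP/S))\NP
  [7,8] "ate" : PP/N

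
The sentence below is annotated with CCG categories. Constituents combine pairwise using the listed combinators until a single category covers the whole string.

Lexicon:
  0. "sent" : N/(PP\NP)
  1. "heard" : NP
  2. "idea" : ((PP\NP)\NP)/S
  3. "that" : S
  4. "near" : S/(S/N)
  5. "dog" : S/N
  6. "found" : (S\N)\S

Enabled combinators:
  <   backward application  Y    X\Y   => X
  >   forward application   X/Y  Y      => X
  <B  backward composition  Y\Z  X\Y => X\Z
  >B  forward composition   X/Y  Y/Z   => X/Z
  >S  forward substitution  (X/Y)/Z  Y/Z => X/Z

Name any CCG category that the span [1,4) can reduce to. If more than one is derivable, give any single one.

PP\NP

[0,7] S   <
  [0,4] N   >
    [0,1] "sent" : N/(PP\NP)
    [1,4] PP\NP   <
      [1,2] "heard" : NP
      [2,4] (PP\NP)\NP   >
        [2,3] "idea" : ((PP\NP)\NP)/S
        [3,4] "that" : S
  [4,7] S\N   <
    [4,6] S   >
      [4,5] "near" : S/(S/N)
      [5,6] "dog" : S/N
    [6,7] "found" : (S\N)\S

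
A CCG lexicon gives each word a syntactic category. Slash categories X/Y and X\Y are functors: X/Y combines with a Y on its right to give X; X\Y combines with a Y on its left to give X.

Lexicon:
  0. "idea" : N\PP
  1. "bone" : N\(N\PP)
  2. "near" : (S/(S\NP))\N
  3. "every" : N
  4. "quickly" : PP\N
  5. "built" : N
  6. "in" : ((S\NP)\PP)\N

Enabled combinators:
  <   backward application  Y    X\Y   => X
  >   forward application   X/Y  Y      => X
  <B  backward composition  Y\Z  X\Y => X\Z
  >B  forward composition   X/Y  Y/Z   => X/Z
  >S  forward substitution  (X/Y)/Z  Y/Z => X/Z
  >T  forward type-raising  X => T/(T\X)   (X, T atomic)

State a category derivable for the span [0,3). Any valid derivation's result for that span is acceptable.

[0,7] S   >
  [0,3] S/(S\NP)   <
    [0,2] N   <
      [0,1] "idea" : N\PP
      [1,2] "bone" : N\(N\PP)
    [2,3] "near" : (S/(S\NP))\N
  [3,7] S\NP   <
    [3,5] PP   <
      [3,4] "every" : N
      [4,5] "quickly" : PP\N
    [5,7] (S\NP)\PP   <
      [5,6] "built" : N
      [6,7] "in" : ((S\NP)\PP)\N

S/(S\NP)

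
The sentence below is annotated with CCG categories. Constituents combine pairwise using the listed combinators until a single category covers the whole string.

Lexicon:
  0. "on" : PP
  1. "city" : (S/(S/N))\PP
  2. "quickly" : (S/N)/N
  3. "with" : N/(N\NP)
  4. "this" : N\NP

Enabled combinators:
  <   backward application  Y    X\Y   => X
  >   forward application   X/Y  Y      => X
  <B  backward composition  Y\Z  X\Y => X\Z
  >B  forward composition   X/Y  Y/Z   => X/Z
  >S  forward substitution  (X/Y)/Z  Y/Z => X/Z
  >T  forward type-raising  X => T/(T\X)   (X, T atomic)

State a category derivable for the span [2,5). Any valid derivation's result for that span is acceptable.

S/N

[0,5] S   >
  [0,2] S/(S/N)   <
    [0,1] "on" : PP
    [1,2] "city" : (S/(S/N))\PP
  [2,5] S/N   >
    [2,3] "quickly" : (S/N)/N
    [3,5] N   >
      [3,4] "with" : N/(N\NP)
      [4,5] "this" : N\NP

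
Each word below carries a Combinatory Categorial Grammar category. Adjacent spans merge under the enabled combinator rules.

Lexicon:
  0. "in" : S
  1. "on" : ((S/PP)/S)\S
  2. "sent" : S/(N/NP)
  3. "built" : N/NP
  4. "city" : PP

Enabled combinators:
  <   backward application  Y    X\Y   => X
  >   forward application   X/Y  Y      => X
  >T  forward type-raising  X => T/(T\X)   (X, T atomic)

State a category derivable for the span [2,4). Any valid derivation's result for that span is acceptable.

S

[0,5] S   >
  [0,4] S/PP   >
    [0,2] (S/PP)/S   <
      [0,1] "in" : S
      [1,2] "on" : ((S/PP)/S)\S
    [2,4] S   >
      [2,3] "sent" : S/(N/NP)
      [3,4] "built" : N/NP
  [4,5] "city" : PP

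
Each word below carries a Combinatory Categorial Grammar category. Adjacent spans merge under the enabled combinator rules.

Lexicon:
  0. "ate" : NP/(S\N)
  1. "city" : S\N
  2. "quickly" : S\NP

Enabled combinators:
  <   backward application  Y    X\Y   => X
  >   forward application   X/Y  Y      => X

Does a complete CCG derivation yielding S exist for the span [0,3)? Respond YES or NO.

[0,3] S   <
  [0,2] NP   >
    [0,1] "ate" : NP/(S\N)
    [1,2] "city" : S\N
  [2,3] "quickly" : S\NP

YES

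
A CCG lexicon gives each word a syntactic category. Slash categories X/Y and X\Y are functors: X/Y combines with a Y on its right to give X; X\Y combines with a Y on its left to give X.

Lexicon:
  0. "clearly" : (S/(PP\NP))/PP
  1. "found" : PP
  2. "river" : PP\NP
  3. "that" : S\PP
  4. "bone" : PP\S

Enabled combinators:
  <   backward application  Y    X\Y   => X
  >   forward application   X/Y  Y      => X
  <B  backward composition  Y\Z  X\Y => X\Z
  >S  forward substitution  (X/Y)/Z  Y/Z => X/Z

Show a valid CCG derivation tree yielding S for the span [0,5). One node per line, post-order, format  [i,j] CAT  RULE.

[0,5] S   >
  [0,2] S/(PP\NP)   >
    [0,1] "clearly" : (S/(PP\NP))/PP
    [1,2] "found" : PP
  [2,5] PP\NP   <B
    [2,3] "river" : PP\NP
    [3,5] PP\PP   <B
      [3,4] "that" : S\PP
      [4,5] "bone" : PP\S

[0,1] (S/(PP\NP))/PP  lex  "clearly"
[1,2] PP  lex  "found"
[0,2] S/(PP\NP)  >  k=1
[2,3] PP\NP  lex  "river"
[3,4] S\PP  lex  "that"
[4,5] PP\S  lex  "bone"
[3,5] PP\PP  <B  k=4
[2,5] PP\NP  <B  k=3
[0,5] S  >  k=2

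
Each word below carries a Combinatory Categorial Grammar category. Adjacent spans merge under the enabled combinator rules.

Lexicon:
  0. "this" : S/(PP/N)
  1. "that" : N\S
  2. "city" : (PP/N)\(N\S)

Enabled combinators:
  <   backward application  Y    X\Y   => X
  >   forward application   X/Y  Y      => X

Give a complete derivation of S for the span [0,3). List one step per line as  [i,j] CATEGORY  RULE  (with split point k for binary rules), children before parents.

[0,3] S   >
  [0,1] "this" : S/(PP/N)
  [1,3] PP/N   <
    [1,2] "that" : N\S
    [2,3] "city" : (PP/N)\(N\S)

[0,1] S/(PP/N)  lex  "this"
[1,2] N\S  lex  "that"
[2,3] (PP/N)\(N\S)  lex  "city"
[1,3] PP/N  <  k=2
[0,3] S  >  k=1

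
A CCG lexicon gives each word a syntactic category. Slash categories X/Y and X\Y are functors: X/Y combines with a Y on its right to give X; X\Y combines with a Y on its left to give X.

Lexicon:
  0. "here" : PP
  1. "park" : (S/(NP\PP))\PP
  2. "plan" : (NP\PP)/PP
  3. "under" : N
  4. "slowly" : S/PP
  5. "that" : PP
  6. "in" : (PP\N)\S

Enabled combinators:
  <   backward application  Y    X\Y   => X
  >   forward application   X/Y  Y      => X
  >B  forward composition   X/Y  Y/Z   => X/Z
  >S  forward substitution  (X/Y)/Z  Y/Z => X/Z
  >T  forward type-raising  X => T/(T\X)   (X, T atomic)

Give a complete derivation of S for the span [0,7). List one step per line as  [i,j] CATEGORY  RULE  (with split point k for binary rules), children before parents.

[0,1] PP  lex  "here"
[1,2] (S/(NP\PP))\PP  lex  "park"
[0,2] S/(NP\PP)  <  k=1
[2,3] (NP\PP)/PP  lex  "plan"
[3,4] N  lex  "under"
[4,5] S/PP  lex  "slowly"
[5,6] PP  lex  "that"
[4,6] S  >  k=5
[6,7] (PP\N)\S  lex  "in"
[4,7] PP\N  <  k=6
[3,7] PP  <  k=4
[2,7] NP\PP  >  k=3
[0,7] S  >  k=2

[0,7] S   >
  [0,2] S/(NP\PP)   <
    [0,1] "here" : PP
    [1,2] "park" : (S/(NP\PP))\PP
  [2,7] NP\PP   >
    [2,3] "plan" : (NP\PP)/PP
    [3,7] PP   <
      [3,4] "under" : N
      [4,7] PP\N   <
        [4,6] S   >
          [4,5] "slowly" : S/PP
          [5,6] "that" : PP
        [6,7] "in" : (PP\N)\S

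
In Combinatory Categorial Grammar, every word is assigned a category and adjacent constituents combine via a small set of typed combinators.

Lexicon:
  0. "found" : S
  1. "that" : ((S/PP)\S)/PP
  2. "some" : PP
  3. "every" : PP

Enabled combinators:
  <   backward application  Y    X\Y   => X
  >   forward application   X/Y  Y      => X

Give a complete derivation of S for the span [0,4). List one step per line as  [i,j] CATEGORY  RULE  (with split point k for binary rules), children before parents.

[0,1] S  lex  "found"
[1,2] ((S/PP)\S)/PP  lex  "that"
[2,3] PP  lex  "some"
[1,3] (S/PP)\S  >  k=2
[0,3] S/PP  <  k=1
[3,4] PP  lex  "every"
[0,4] S  >  k=3

[0,4] S   >
  [0,3] S/PP   <
    [0,1] "found" : S
    [1,3] (S/PP)\S   >
      [1,2] "that" : ((S/PP)\S)/PP
      [2,3] "some" : PP
  [3,4] "every" : PP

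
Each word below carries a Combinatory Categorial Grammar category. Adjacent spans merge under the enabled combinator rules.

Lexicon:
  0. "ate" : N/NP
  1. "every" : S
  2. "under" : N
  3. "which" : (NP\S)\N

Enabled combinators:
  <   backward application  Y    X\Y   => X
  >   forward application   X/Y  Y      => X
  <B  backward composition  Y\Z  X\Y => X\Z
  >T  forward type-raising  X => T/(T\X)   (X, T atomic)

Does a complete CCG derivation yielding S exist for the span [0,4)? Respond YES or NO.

NO

N/NP S N (NP\S)\N
CKY chart[0,4] = {N, N/(N\N), NP/(NP\N), PP/(PP\N), S/(S\N)}; S ∉ chart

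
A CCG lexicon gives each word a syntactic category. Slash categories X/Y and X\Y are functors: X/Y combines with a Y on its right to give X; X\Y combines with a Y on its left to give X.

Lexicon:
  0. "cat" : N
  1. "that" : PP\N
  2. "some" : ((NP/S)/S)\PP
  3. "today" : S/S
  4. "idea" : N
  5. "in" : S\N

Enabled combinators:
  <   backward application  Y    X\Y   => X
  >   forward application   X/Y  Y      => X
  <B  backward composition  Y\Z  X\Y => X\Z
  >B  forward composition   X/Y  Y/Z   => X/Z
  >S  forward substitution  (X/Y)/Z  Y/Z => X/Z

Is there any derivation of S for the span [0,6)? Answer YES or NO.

N PP\N ((NP/S)/S)\PP S/S N S\N
CKY chart[0,6] = {NP, NP/S}; S ∉ chart

NO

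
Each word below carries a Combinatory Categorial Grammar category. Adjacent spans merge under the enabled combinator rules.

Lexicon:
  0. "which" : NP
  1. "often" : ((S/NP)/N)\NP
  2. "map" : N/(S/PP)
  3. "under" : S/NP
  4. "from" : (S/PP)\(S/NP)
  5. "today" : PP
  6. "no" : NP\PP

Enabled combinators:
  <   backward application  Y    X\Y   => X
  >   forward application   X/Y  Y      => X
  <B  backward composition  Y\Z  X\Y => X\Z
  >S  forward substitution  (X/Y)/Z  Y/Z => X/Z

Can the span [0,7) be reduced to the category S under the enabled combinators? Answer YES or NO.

[0,7] S   >
  [0,5] S/NP   >
    [0,2] (S/NP)/N   <
      [0,1] "which" : NP
      [1,2] "often" : ((S/NP)/N)\NP
    [2,5] N   >
      [2,3] "map" : N/(S/PP)
      [3,5] S/PP   <
        [3,4] "under" : S/NP
        [4,5] "from" : (S/PP)\(S/NP)
  [5,7] NP   <
    [5,6] "today" : PP
    [6,7] "no" : NP\PP

YES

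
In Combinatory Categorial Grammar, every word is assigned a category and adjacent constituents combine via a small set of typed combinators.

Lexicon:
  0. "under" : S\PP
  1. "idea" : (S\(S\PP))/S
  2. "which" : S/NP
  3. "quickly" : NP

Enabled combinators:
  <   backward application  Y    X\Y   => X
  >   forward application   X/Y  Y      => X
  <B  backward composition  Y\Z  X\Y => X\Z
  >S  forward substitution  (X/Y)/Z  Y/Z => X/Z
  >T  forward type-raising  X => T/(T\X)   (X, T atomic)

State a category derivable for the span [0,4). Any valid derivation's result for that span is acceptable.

S

[0,4] S   <
  [0,1] "under" : S\PP
  [1,4] S\(S\PP)   >
    [1,2] "idea" : (S\(S\PP))/S
    [2,4] S   >
      [2,3] "which" : S/NP
      [3,4] "quickly" : NP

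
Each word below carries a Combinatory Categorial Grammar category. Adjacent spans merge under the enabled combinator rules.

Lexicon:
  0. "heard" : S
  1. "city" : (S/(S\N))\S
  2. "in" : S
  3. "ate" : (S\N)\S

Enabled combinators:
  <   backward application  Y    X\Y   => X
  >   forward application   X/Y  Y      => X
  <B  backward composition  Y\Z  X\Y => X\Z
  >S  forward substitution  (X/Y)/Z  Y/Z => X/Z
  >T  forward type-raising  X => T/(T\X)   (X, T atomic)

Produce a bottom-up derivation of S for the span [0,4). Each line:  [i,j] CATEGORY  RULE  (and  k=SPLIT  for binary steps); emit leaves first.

[0,4] S   >
  [0,2] S/(S\N)   <
    [0,1] "heard" : S
    [1,2] "city" : (S/(S\N))\S
  [2,4] S\N   <
    [2,3] "in" : S
    [3,4] "ate" : (S\N)\S

[0,1] S  lex  "heard"
[1,2] (S/(S\N))\S  lex  "city"
[0,2] S/(S\N)  <  k=1
[2,3] S  lex  "in"
[3,4] (S\N)\S  lex  "ate"
[2,4] S\N  <  k=3
[0,4] S  >  k=2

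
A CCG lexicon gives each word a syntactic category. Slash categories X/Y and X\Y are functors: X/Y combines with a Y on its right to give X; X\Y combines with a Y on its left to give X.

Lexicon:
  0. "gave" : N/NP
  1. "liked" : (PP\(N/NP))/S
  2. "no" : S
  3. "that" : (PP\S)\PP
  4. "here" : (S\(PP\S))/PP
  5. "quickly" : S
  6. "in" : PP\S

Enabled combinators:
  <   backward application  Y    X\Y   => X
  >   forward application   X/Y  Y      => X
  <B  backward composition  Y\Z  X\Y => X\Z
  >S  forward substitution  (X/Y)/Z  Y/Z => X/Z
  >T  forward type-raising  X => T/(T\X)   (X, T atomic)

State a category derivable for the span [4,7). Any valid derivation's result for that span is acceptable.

S\(PP\S)

[0,7] S   <
  [0,3] PP   <
    [0,1] "gave" : N/NP
    [1,3] PP\(N/NP)   >
      [1,2] "liked" : (PP\(N/NP))/S
      [2,3] "no" : S
  [3,7] S\PP   <B
    [3,4] "that" : (PP\S)\PP
    [4,7] S\(PP\S)   >
      [4,5] "here" : (S\(PP\S))/PP
      [5,7] PP   <
        [5,6] "quickly" : S
        [6,7] "in" : PP\S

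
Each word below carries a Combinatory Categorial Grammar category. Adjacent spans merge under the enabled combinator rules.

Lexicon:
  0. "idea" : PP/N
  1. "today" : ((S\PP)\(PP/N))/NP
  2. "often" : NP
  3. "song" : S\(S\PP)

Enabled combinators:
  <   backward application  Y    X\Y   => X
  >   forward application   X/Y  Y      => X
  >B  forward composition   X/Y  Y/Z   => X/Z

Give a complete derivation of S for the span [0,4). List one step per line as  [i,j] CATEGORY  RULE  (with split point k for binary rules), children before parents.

[0,4] S   <
  [0,3] S\PP   <
    [0,1] "idea" : PP/N
    [1,3] (S\PP)\(PP/N)   >
      [1,2] "today" : ((S\PP)\(PP/N))/NP
      [2,3] "often" : NP
  [3,4] "song" : S\(S\PP)

[0,1] PP/N  lex  "idea"
[1,2] ((S\PP)\(PP/N))/NP  lex  "today"
[2,3] NP  lex  "often"
[1,3] (S\PP)\(PP/N)  >  k=2
[0,3] S\PP  <  k=1
[3,4] S\(S\PP)  lex  "song"
[0,4] S  <  k=3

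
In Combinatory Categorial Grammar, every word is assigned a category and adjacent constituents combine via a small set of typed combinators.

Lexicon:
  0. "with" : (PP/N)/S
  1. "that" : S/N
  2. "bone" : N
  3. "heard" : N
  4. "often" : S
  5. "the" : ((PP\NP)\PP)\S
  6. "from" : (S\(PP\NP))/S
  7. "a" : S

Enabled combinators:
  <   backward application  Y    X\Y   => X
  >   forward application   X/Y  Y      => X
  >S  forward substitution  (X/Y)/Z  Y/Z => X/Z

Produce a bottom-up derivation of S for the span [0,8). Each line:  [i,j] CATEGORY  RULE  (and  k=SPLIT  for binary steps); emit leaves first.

[0,8] S   <
  [0,6] PP\NP   <
    [0,4] PP   >
      [0,3] PP/N   >
        [0,1] "with" : (PP/N)/S
        [1,3] S   >
          [1,2] "that" : S/N
          [2,3] "bone" : N
      [3,4] "heard" : N
    [4,6] (PP\NP)\PP   <
      [4,5] "often" : S
      [5,6] "the" : ((PP\NP)\PP)\S
  [6,8] S\(PP\NP)   >
    [6,7] "from" : (S\(PP\NP))/S
    [7,8] "a" : S

[0,1] (PP/N)/S  lex  "with"
[1,2] S/N  lex  "that"
[2,3] N  lex  "bone"
[1,3] S  >  k=2
[0,3] PP/N  >  k=1
[3,4] N  lex  "heard"
[0,4] PP  >  k=3
[4,5] S  lex  "often"
[5,6] ((PP\NP)\PP)\S  lex  "the"
[4,6] (PP\NP)\PP  <  k=5
[0,6] PP\NP  <  k=4
[6,7] (S\(PP\NP))/S  lex  "from"
[7,8] S  lex  "a"
[6,8] S\(PP\NP)  >  k=7
[0,8] S  <  k=6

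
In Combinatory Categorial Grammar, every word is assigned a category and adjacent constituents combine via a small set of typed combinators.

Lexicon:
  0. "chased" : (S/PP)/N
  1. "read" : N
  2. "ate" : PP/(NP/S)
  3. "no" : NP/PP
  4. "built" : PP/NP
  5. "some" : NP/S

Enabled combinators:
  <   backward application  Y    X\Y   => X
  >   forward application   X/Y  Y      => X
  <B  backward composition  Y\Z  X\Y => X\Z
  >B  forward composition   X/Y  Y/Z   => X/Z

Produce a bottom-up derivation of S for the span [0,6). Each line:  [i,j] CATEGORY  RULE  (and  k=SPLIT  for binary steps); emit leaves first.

[0,6] S   >
  [0,2] S/PP   >
    [0,1] "chased" : (S/PP)/N
    [1,2] "read" : N
  [2,6] PP   >
    [2,3] "ate" : PP/(NP/S)
    [3,6] NP/S   >B
      [3,5] NP/NP   >B
        [3,4] "no" : NP/PP
        [4,5] "built" : PP/NP
      [5,6] "some" : NP/S

[0,1] (S/PP)/N  lex  "chased"
[1,2] N  lex  "read"
[0,2] S/PP  >  k=1
[2,3] PP/(NP/S)  lex  "ate"
[3,4] NP/PP  lex  "no"
[4,5] PP/NP  lex  "built"
[3,5] NP/NP  >B  k=4
[5,6] NP/S  lex  "some"
[3,6] NP/S  >B  k=5
[2,6] PP  >  k=3
[0,6] S  >  k=2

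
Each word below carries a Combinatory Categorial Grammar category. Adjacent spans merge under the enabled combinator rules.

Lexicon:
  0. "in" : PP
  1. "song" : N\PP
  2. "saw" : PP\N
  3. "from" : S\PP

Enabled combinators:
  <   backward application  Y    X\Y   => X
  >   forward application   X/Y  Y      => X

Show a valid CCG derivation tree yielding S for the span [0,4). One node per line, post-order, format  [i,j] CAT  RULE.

[0,1] PP  lex  "in"
[1,2] N\PP  lex  "song"
[0,2] N  <  k=1
[2,3] PP\N  lex  "saw"
[0,3] PP  <  k=2
[3,4] S\PP  lex  "from"
[0,4] S  <  k=3

[0,4] S   <
  [0,3] PP   <
    [0,2] N   <
      [0,1] "in" : PP
      [1,2] "song" : N\PP
    [2,3] "saw" : PP\N
  [3,4] "from" : S\PP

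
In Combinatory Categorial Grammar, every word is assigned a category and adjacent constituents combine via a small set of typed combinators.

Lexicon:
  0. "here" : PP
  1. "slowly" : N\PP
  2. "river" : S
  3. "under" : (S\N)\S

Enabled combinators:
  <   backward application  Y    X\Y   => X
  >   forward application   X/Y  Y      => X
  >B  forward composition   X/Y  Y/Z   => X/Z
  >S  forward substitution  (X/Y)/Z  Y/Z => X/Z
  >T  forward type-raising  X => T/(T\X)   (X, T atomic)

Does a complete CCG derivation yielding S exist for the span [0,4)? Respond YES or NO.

[0,4] S   <
  [0,2] N   >
    [0,1] N/(N\PP)   >T
      [0,1] "here" : PP
    [1,2] "slowly" : N\PP
  [2,4] S\N   <
    [2,3] "river" : S
    [3,4] "under" : (S\N)\S

YES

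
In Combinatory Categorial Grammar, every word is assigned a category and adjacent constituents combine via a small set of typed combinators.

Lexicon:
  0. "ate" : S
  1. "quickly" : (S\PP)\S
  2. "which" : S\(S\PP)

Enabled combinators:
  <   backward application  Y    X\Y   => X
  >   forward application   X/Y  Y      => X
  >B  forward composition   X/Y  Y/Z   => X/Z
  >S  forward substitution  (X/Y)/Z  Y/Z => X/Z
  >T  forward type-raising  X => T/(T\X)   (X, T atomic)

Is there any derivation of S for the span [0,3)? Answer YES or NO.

[0,3] S   <
  [0,2] S\PP   <
    [0,1] "ate" : S
    [1,2] "quickly" : (S\PP)\S
  [2,3] "which" : S\(S\PP)

YES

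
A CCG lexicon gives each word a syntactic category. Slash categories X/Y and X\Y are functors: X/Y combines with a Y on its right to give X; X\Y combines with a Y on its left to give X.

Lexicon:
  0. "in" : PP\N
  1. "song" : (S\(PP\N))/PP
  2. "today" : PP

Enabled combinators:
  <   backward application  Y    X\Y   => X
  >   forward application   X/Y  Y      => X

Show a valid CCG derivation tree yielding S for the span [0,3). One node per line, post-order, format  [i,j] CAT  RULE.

[0,3] S   <
  [0,1] "in" : PP\N
  [1,3] S\(PP\N)   >
    [1,2] "song" : (S\(PP\N))/PP
    [2,3] "today" : PP

[0,1] PP\N  lex  "in"
[1,2] (S\(PP\N))/PP  lex  "song"
[2,3] PP  lex  "today"
[1,3] S\(PP\N)  >  k=2
[0,3] S  <  k=1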